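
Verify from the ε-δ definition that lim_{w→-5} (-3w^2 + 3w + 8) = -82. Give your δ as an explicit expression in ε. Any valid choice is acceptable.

δ = min(2, ε/39)

Let ε > 0. We want δ > 0 such that 0 < |w + 5| < δ implies |(-3w^2 + 3w + 8) + 82| < ε.
(-3w^2 + 3w + 8) + 82 = -3w^2 + 3w + 90 = (w + 5)(-3w + 18).
So |(-3w^2 + 3w + 8) + 82| = |w + 5|·|-3w + 18|.
Require δ ≤ 2. Then |w + 5| < 2 gives |w| < 7, and by the triangle inequality |-3w + 18| ≤ 3·7 + 18 = 39.
Hence |(-3w^2 + 3w + 8) + 82| ≤ 39|w + 5| < ε provided |w + 5| < ε/39.
Take δ = min(2, ε/39). Then 0 < |w + 5| < δ gives both |w + 5| < 2 and |w + 5| < ε/39, so |(-3w^2 + 3w + 8) + 82| < ε.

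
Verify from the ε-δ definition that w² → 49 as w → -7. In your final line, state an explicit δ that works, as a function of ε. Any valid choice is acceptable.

Fix ε > 0. We seek δ > 0 with 0 < |w + 7| < δ ⇒ |w² − 49| < ε.
Factor: w² − 49 = (w + 7)(w - 7), so |w² − 49| = |w + 7|·|w - 7|.
Impose δ ≤ 1 so that |w| < 8; then |w - 7| ≤ 15.
Hence |w² − 49| ≤ 15|w + 7|, which is < ε once |w + 7| < ε/15.
Take δ = min(1, ε/15). If 0 < |w + 7| < δ then both bounds hold and |w² − 49| ≤ 15|w + 7| < 15·(ε/15) = ε.

δ = min(1, ε/15)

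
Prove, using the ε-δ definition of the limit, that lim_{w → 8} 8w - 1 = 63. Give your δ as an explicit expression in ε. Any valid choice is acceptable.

Let ε > 0 be given. We need δ > 0 so that 0 < |w − 8| < δ implies |(8w - 1) − 63| < ε.
|(8w - 1) − 63| = |8w - 64| = 8|w − 8|.
So 8|w − 8| < ε exactly when |w − 8| < ε/8.
Take δ = ε/8. If 0 < |w − 8| < δ then |(8w - 1) − 63| = 8|w − 8| < 8·(ε/8) = ε.

δ = ε/8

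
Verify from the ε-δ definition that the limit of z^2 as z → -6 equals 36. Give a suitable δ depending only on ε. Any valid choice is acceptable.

Let ε > 0. We seek δ > 0 with 0 < |z + 6| < δ ⇒ |z^2 − 36| < ε.
Factor: z^2 − 36 = (z + 6)(z - 6), so |z^2 − 36| = |z + 6|·|z - 6|.
Impose δ ≤ 1 so that |z| < 7; then |z - 6| ≤ 13.
Hence |z^2 − 36| ≤ 13|z + 6|, which is < ε once |z + 6| < ε/13.
Take δ = min(1, ε/13). If 0 < |z + 6| < δ then both bounds hold and |z^2 − 36| ≤ 13|z + 6| < 13·(ε/13) = ε.

δ = min(1, ε/13)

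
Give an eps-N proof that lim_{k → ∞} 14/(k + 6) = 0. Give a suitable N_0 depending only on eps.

N_0 = 14/eps

Let eps > 0. For k ≥ 1, |14/(k + 6) − 0| = 14/(k + 6) ≤ 14/k.
We need 14/k < eps, i.e. k > 14/eps.
Take N_0 = 14/eps. If k > N_0 then |14/(k + 6)| ≤ 14/k < eps.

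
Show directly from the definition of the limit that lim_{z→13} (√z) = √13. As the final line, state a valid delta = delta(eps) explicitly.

delta = min(13, √13·eps)

Let eps > 0. We want delta > 0 such that 0 < |z − 13| < delta implies |√z − √13| < eps.
Rationalise: √z − √13 = (z − 13)/(√z + √13), so |√z − √13| = |z − 13|/(√z + √13).
Restrict delta ≤ 13 so that |z − 13| < 13 forces z > 0, and then √z + √13 > √13.
Hence |√z − √13| < |z − 13|/√13, which is < eps once |z − 13| < √13·eps.
Take delta = min(13, √13·eps). If 0 < |z − 13| < delta then z > 0 and |√z − √13| < |z − 13|/√13 < eps.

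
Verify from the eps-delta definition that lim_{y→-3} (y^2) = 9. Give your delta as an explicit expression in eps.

Fix eps > 0. We seek delta > 0 with 0 < |y + 3| < delta ⇒ |y^2 − 9| < eps.
Factor: y^2 − 9 = (y + 3)(y - 3), so |y^2 − 9| = |y + 3|·|y - 3|.
Restrict delta ≤ 2. Then |y + 3| < 2 gives |y| < 5, so by the triangle inequality |y - 3| ≤ 5 + 3 = 8.
Hence |y^2 − 9| ≤ 8|y + 3|, which is < eps once |y + 3| < eps/8.
Take delta = min(2, eps/8). If 0 < |y + 3| < delta then both bounds hold and |y^2 − 9| ≤ 8|y + 3| < 8·(eps/8) = eps.

delta = min(2, eps/8)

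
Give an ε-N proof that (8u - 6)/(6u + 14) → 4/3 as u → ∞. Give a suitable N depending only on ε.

Fix ε > 0. We seek N > 0 such that u > N implies |(8u - 6)/(6u + 14) − (4/3)| < ε.
(8u - 6)/(6u + 14) − (4/3) = (6(8u - 6) − 8(6u + 14)) / (6(6u + 14)) = -148/(6(6u + 14)).
For u > 0 we have 6u + 14 > 6u, so |(8u - 6)/(6u + 14) − (4/3)| = 148/(6(6u + 14)) < 148/(6·6u) = (37/9)/u.
Thus |(8u - 6)/(6u + 14) − (4/3)| < ε whenever u > (37/9)/ε.
Take N = (37/9)/ε. If u > N then |(8u - 6)/(6u + 14) − (4/3)| < (37/9)/u < ε.

N = (37/9)/ε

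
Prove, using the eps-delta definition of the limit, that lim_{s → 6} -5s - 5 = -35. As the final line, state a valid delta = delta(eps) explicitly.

delta = eps/5

Let eps > 0 be given. We need delta > 0 so that 0 < |s − 6| < delta implies |(-5s - 5) + 35| < eps.
Since (-5s - 5) + 35 = -5(s − 6), we have |(-5s - 5) + 35| = 5|s − 6|.
So 5|s − 6| < eps exactly when |s − 6| < eps/5.
Choosing delta = eps/5 gives |(-5s - 5) + 35| = 5|s − 6| < eps whenever |s − 6| < delta.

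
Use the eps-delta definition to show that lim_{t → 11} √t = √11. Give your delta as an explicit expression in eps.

Suppose eps > 0. We want delta > 0 such that 0 < |t − 11| < delta implies |√t − √11| < eps.
Multiplying by the conjugate, |√t − √11| = |t − 11|/(√t + √11).
Restrict delta ≤ 11 so that |t − 11| < 11 forces t > 0, and then √t + √11 > √11.
Hence |√t − √11| < |t − 11|/√11, which is < eps once |t − 11| < √11·eps.
Take delta = min(11, √11·eps). If 0 < |t − 11| < delta then t > 0 and |√t − √11| < |t − 11|/√11 < eps.

delta = min(11, √11·eps)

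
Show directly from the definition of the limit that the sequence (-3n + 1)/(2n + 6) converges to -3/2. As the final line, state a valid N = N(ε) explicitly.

Let ε > 0. For n ≥ 1, |(-3n + 1)/(2n + 6) + 3/2| = |20|/(2(2n + 6)) = 20/(2(2n + 6)).
Since 2n + 6 ≥ 2n for n ≥ 1, this is ≤ 20/(2·2n) = 5/n.
So |(-3n + 1)/(2n + 6) + 3/2| < ε whenever n > 5/ε.
Take N = 5/ε. If n > N then |(-3n + 1)/(2n + 6) + 3/2| ≤ 5/n < ε.

N = 5/ε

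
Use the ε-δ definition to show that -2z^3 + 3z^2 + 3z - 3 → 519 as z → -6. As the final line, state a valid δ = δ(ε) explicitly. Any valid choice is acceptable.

Fix ε > 0. We want δ > 0 such that 0 < |z + 6| < δ implies |(-2z^3 + 3z^2 + 3z - 3) − 519| < ε.
(-2z^3 + 3z^2 + 3z - 3) − 519 = -2z^3 + 3z^2 + 3z - 522 = (z + 6)(-2z^2 + 15z - 87).
So |(-2z^3 + 3z^2 + 3z - 3) − 519| = |z + 6|·|-2z^2 + 15z - 87|.
Require δ ≤ 2. Then |z + 6| < 2 gives |z| < 8, and by the triangle inequality |-2z^2 + 15z - 87| ≤ 2·8^2 + 15·8 + 87 = 335.
Hence |(-2z^3 + 3z^2 + 3z - 3) − 519| ≤ 335|z + 6| < ε provided |z + 6| < ε/335.
Take δ = min(2, ε/335). Then 0 < |z + 6| < δ gives both |z + 6| < 2 and |z + 6| < ε/335, so |(-2z^3 + 3z^2 + 3z - 3) − 519| < ε.

δ = min(2, ε/335)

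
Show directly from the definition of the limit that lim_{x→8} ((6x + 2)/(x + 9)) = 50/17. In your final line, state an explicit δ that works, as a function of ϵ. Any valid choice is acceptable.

δ = min(17/2, (289/104)ϵ)

Suppose ϵ > 0. We want δ > 0 with 0 < |x − 8| < δ ⇒ |(6x + 2)/(x + 9) − (50/17)| < ϵ.
Combining over a common denominator, (6x + 2)/(x + 9) − (50/17) = [(6x + 2)·17 − 50·(x + 9)] / [17·(x + 9)] = 52(x − 8) / (17(x + 9)).
So |(6x + 2)/(x + 9) − (50/17)| = 52|x − 8| / (17·|x + 9|).
Restrict δ ≤ 17/2. Then |x − 8| < 17/2 gives |x + 9| = |(x − 8) + 17| ≥ 17 − 17/2 = 17/2.
Hence |(6x + 2)/(x + 9) − (50/17)| < 52|x − 8|/(17·(17/2)) = (104/289)|x − 8|, which is < ϵ once |x − 8| < (289/104)ϵ.
Take δ = min(17/2, (289/104)ϵ). Then 0 < |x − 8| < δ forces both bounds, so |(6x + 2)/(x + 9) − (50/17)| < ϵ.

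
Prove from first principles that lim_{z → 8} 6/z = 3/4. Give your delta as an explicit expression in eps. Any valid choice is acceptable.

delta = min(4, (16/3)eps)

Let eps > 0. We seek delta > 0 such that 0 < |z − 8| < delta implies |6/z − (3/4)| < eps.
|6/z − (3/4)| = 6·|8 − z|/(8·|z|) = 6|z − 8|/(8|z|).
Restrict delta ≤ 4. Then |z − 8| < 4 gives |z| > 4, so 8|z| > 32.
Then |6/z − (3/4)| < 6|z − 8|/32, which is < eps when |z − 8| < (16/3)eps.
Take delta = min(4, (16/3)eps). Then 0 < |z − 8| < delta gives both |z − 8| < 4 and |z − 8| < (16/3)eps, so |6/z − (3/4)| < eps.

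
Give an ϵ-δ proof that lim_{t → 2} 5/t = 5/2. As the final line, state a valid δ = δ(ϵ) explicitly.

δ = min(1, (2/5)ϵ)

Let ϵ > 0. We seek δ > 0 such that 0 < |t − 2| < δ implies |5/t − (5/2)| < ϵ.
|5/t − (5/2)| = 5·|2 − t|/(2·|t|) = 5|t − 2|/(2|t|).
Require δ ≤ 1 so that |t| > 2 − 1 = 1, hence 2|t| > 2.
Then |5/t − (5/2)| < 5|t − 2|/2, which is < ϵ when |t − 2| < (2/5)ϵ.
Take δ = min(1, (2/5)ϵ). Then 0 < |t − 2| < δ gives both |t − 2| < 1 and |t − 2| < (2/5)ϵ, so |5/t − (5/2)| < ϵ.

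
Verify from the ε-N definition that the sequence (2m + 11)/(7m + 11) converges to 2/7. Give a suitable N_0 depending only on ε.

Suppose ε > 0. For m ≥ 1, |(2m + 11)/(7m + 11) − (2/7)| = |55|/(7(7m + 11)) = 55/(7(7m + 11)).
Since 7m + 11 ≥ 7m for m ≥ 1, this is ≤ 55/(7·7m) = (55/49)/m.
So |(2m + 11)/(7m + 11) − (2/7)| < ε whenever m > (55/49)/ε.
Take N_0 = (55/49)/ε. If m > N_0 then |(2m + 11)/(7m + 11) − (2/7)| ≤ (55/49)/m < ε.

N_0 = (55/49)/ε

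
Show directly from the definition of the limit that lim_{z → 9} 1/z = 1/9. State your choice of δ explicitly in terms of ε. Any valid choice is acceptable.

δ = min(9/2, (81/2)ε)

Suppose ε > 0. We seek δ > 0 such that 0 < |z − 9| < δ implies |1/z − (1/9)| < ε.
|1/z − (1/9)| = |9 − z|/(9·|z|) = |z − 9|/(9|z|).
Restrict δ ≤ 9/2. Then |z − 9| < 9/2 gives |z| > 9/2, so 9|z| > 81/2.
Then |1/z − (1/9)| < |z − 9|/(81/2), which is < ε when |z − 9| < (81/2)ε.
Take δ = min(9/2, (81/2)ε). Then 0 < |z − 9| < δ gives both |z − 9| < 9/2 and |z − 9| < (81/2)ε, so |1/z − (1/9)| < ε.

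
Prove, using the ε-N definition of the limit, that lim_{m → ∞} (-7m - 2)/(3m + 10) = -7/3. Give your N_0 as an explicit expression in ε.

Suppose ε > 0. For m ≥ 1, |(-7m - 2)/(3m + 10) + 7/3| = |64|/(3(3m + 10)) = 64/(3(3m + 10)).
Since 3m + 10 ≥ 3m for m ≥ 1, this is ≤ 64/(3·3m) = (64/9)/m.
So |(-7m - 2)/(3m + 10) + 7/3| < ε whenever m > (64/9)/ε.
Take N_0 = (64/9)/ε. If m > N_0 then |(-7m - 2)/(3m + 10) + 7/3| ≤ (64/9)/m < ε.

N_0 = (64/9)/ε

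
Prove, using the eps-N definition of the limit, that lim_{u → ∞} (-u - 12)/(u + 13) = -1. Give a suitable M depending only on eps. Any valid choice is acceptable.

M = 1/eps

Suppose eps > 0. We seek M > 0 such that u > M implies |(-u - 12)/(u + 13) + 1| < eps.
(-u - 12)/(u + 13) + 1 = ((-u - 12) − (-1)(u + 13)) / ((u + 13)) = 1/((u + 13)).
For u > 0 we have u + 13 > u, so |(-u - 12)/(u + 13) + 1| = 1/((u + 13)) < 1/(u) = 1/u.
Thus |(-u - 12)/(u + 13) + 1| < eps whenever u > 1/eps.
Take M = 1/eps. If u > M then |(-u - 12)/(u + 13) + 1| < 1/u < eps.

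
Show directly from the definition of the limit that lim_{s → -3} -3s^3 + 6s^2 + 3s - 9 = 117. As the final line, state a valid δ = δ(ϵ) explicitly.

Let ϵ > 0 be given. We want δ > 0 such that 0 < |s + 3| < δ implies |(-3s^3 + 6s^2 + 3s - 9) − 117| < ϵ.
(-3s^3 + 6s^2 + 3s - 9) − 117 = -3s^3 + 6s^2 + 3s - 126 = (s + 3)(-3s^2 + 15s - 42).
So |(-3s^3 + 6s^2 + 3s - 9) − 117| = |s + 3|·|-3s^2 + 15s - 42|.
Require δ ≤ 2. Then |s + 3| < 2 gives |s| < 5, and by the triangle inequality |-3s^2 + 15s - 42| ≤ 3·5^2 + 15·5 + 42 = 192.
Hence |(-3s^3 + 6s^2 + 3s - 9) − 117| ≤ 192|s + 3| < ϵ provided |s + 3| < ϵ/192.
Choosing δ = min(2, ϵ/192) ensures both conditions, hence |(-3s^3 + 6s^2 + 3s - 9) − 117| < ϵ.

δ = min(2, ϵ/192)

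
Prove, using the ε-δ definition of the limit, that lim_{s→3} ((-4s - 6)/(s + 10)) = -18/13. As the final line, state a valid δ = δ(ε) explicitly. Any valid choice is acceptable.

Suppose ε > 0. We want δ > 0 with 0 < |s − 3| < δ ⇒ |(-4s - 6)/(s + 10) + 18/13| < ε.
Combining over a common denominator, (-4s - 6)/(s + 10) + 18/13 = [(-4s - 6)·13 − (-18)·(s + 10)] / [13·(s + 10)] = -34(s − 3) / (13(s + 10)).
So |(-4s - 6)/(s + 10) + 18/13| = 34|s − 3| / (13·|s + 10|).
Restrict δ ≤ 13/2. Then |s − 3| < 13/2 gives |s + 10| = |(s − 3) + 13| ≥ 13 − 13/2 = 13/2.
Hence |(-4s - 6)/(s + 10) + 18/13| < 34|s − 3|/(13·(13/2)) = (68/169)|s − 3|, which is < ε once |s − 3| < (169/68)ε.
Take δ = min(13/2, (169/68)ε). Then 0 < |s − 3| < δ forces both bounds, so |(-4s - 6)/(s + 10) + 18/13| < ε.

δ = min(13/2, (169/68)ε)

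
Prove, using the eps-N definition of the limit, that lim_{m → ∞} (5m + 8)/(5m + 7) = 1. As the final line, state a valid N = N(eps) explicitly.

Let eps > 0. For m ≥ 1, |(5m + 8)/(5m + 7) − 1| = |5|/(5(5m + 7)) = 5/(5(5m + 7)).
Since 5m + 7 ≥ 5m for m ≥ 1, this is ≤ 5/(5·5m) = (1/5)/m.
So |(5m + 8)/(5m + 7) − 1| < eps whenever m > (1/5)/eps.
Take N = (1/5)/eps. If m > N then |(5m + 8)/(5m + 7) − 1| ≤ (1/5)/m < eps.

N = (1/5)/eps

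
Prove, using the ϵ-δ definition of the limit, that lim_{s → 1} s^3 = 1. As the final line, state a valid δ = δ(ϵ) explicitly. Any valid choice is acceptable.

δ = min(1, ϵ/7)

Suppose ϵ > 0. We seek δ > 0 with 0 < |s − 1| < δ ⇒ |s^3 − 1| < ϵ.
Factor: s^3 − 1 = (s − 1)(s^2 + s + 1), so |s^3 − 1| = |s − 1|·|s^2 + s + 1|.
Restrict δ ≤ 1. Then |s − 1| < 1 gives |s| < 2, so by the triangle inequality |s^2 + s + 1| ≤ 2^2 + 2 + 1 = 7.
Hence |s^3 − 1| ≤ 7|s − 1|, which is < ϵ once |s − 1| < ϵ/7.
Take δ = min(1, ϵ/7). If 0 < |s − 1| < δ then both bounds hold and |s^3 − 1| ≤ 7|s − 1| < 7·(ϵ/7) = ϵ.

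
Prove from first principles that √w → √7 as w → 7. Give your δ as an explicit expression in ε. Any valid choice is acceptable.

δ = min(7, √7·ε)

Let ε > 0 be given. We want δ > 0 such that 0 < |w − 7| < δ implies |√w − √7| < ε.
Rationalise: √w − √7 = (w − 7)/(√w + √7), so |√w − √7| = |w − 7|/(√w + √7).
Restrict δ ≤ 7 so that |w − 7| < 7 forces w > 0, and then √w + √7 > √7.
Hence |√w − √7| < |w − 7|/√7, which is < ε once |w − 7| < √7·ε.
Take δ = min(7, √7·ε). If 0 < |w − 7| < δ then w > 0 and |√w − √7| < |w − 7|/√7 < ε.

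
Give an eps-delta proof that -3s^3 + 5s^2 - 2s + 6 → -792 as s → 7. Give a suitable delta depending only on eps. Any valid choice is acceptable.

Let eps > 0 be given. We want delta > 0 such that 0 < |s − 7| < delta implies |(-3s^3 + 5s^2 - 2s + 6) + 792| < eps.
(-3s^3 + 5s^2 - 2s + 6) + 792 = -3s^3 + 5s^2 - 2s + 798 = (s − 7)(-3s^2 - 16s - 114).
So |(-3s^3 + 5s^2 - 2s + 6) + 792| = |s − 7|·|-3s^2 - 16s - 114|.
Assume first that |s − 7| < 1, so |s| < 8. Then |-3s^2 - 16s - 114| ≤ 3·8^2 + 16·8 + 114 = 434.
Hence |(-3s^3 + 5s^2 - 2s + 6) + 792| ≤ 434|s − 7| < eps provided |s − 7| < eps/434.
Choosing delta = min(1, eps/434) ensures both conditions, hence |(-3s^3 + 5s^2 - 2s + 6) + 792| < eps.

delta = min(1, eps/434)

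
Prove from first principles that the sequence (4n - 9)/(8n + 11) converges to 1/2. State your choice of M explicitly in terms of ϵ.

M = (29/16)/ϵ

Suppose ϵ > 0. For n ≥ 1, |(4n - 9)/(8n + 11) − (1/2)| = |-116|/(8(8n + 11)) = 116/(8(8n + 11)).
Since 8n + 11 ≥ 8n for n ≥ 1, this is ≤ 116/(8·8n) = (29/16)/n.
So |(4n - 9)/(8n + 11) − (1/2)| < ϵ whenever n > (29/16)/ϵ.
Take M = (29/16)/ϵ. If n > M then |(4n - 9)/(8n + 11) − (1/2)| ≤ (29/16)/n < ϵ.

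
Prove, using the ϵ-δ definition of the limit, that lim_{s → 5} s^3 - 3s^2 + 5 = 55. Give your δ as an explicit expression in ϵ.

Suppose ϵ > 0. We want δ > 0 such that 0 < |s − 5| < δ implies |(s^3 - 3s^2 + 5) − 55| < ϵ.
(s^3 - 3s^2 + 5) − 55 = s^3 - 3s^2 - 50 = (s − 5)(s^2 + 2s + 10).
So |(s^3 - 3s^2 + 5) − 55| = |s − 5|·|s^2 + 2s + 10|.
Require δ ≤ 1. Then |s − 5| < 1 gives |s| < 6, and by the triangle inequality |s^2 + 2s + 10| ≤ 6^2 + 2·6 + 10 = 58.
Hence |(s^3 - 3s^2 + 5) − 55| ≤ 58|s − 5| < ϵ provided |s − 5| < ϵ/58.
Choosing δ = min(1, ϵ/58) ensures both conditions, hence |(s^3 - 3s^2 + 5) − 55| < ϵ.

δ = min(1, ϵ/58)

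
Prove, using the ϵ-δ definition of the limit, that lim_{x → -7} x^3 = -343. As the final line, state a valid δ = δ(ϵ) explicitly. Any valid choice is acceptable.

δ = min(1, ϵ/169)

Suppose ϵ > 0. We seek δ > 0 with 0 < |x + 7| < δ ⇒ |x^3 + 343| < ϵ.
Factor: x^3 + 343 = (x + 7)(x^2 - 7x + 49), so |x^3 + 343| = |x + 7|·|x^2 - 7x + 49|.
Restrict δ ≤ 1. Then |x + 7| < 1 gives |x| < 8, so by the triangle inequality |x^2 - 7x + 49| ≤ 8^2 + 7·8 + 49 = 169.
Hence |x^3 + 343| ≤ 169|x + 7|, which is < ϵ once |x + 7| < ϵ/169.
Take δ = min(1, ϵ/169). If 0 < |x + 7| < δ then both bounds hold and |x^3 + 343| ≤ 169|x + 7| < 169·(ϵ/169) = ϵ.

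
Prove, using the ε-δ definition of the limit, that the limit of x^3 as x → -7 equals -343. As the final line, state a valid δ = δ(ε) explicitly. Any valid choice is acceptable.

δ = min(1, ε/169)

Let ε > 0 be given. We seek δ > 0 with 0 < |x + 7| < δ ⇒ |x^3 + 343| < ε.
Factor: x^3 + 343 = (x + 7)(x^2 - 7x + 49), so |x^3 + 343| = |x + 7|·|x^2 - 7x + 49|.
Impose δ ≤ 1 so that |x| < 8; then |x^2 - 7x + 49| ≤ 169.
Hence |x^3 + 343| ≤ 169|x + 7|, which is < ε once |x + 7| < ε/169.
Take δ = min(1, ε/169). If 0 < |x + 7| < δ then both bounds hold and |x^3 + 343| ≤ 169|x + 7| < 169·(ε/169) = ε.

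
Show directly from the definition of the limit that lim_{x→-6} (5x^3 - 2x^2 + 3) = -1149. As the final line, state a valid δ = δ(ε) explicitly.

Let ε > 0. We want δ > 0 such that 0 < |x + 6| < δ implies |(5x^3 - 2x^2 + 3) + 1149| < ε.
(5x^3 - 2x^2 + 3) + 1149 = 5x^3 - 2x^2 + 1152 = (x + 6)(5x^2 - 32x + 192).
So |(5x^3 - 2x^2 + 3) + 1149| = |x + 6|·|5x^2 - 32x + 192|.
Require δ ≤ 1. Then |x + 6| < 1 gives |x| < 7, and by the triangle inequality |5x^2 - 32x + 192| ≤ 5·7^2 + 32·7 + 192 = 661.
Hence |(5x^3 - 2x^2 + 3) + 1149| ≤ 661|x + 6| < ε provided |x + 6| < ε/661.
Choosing δ = min(1, ε/661) ensures both conditions, hence |(5x^3 - 2x^2 + 3) + 1149| < ε.

δ = min(1, ε/661)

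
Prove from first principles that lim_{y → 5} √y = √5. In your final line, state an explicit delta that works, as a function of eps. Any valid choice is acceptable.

Let eps > 0 be given. We want delta > 0 such that 0 < |y − 5| < delta implies |√y − √5| < eps.
Rationalise: √y − √5 = (y − 5)/(√y + √5), so |√y − √5| = |y − 5|/(√y + √5).
Restrict delta ≤ 5 so that |y − 5| < 5 forces y > 0, and then √y + √5 > √5.
Hence |√y − √5| < |y − 5|/√5, which is < eps once |y − 5| < √5·eps.
Take delta = min(5, √5·eps). If 0 < |y − 5| < delta then y > 0 and |√y − √5| < |y − 5|/√5 < eps.

delta = min(5, √5·eps)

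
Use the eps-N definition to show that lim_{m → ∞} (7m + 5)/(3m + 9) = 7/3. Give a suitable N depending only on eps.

N = (16/3)/eps

Suppose eps > 0. For m ≥ 1, |(7m + 5)/(3m + 9) − (7/3)| = |-48|/(3(3m + 9)) = 48/(3(3m + 9)).
Since 3m + 9 ≥ 3m for m ≥ 1, this is ≤ 48/(3·3m) = (16/3)/m.
So |(7m + 5)/(3m + 9) − (7/3)| < eps whenever m > (16/3)/eps.
Take N = (16/3)/eps. If m > N then |(7m + 5)/(3m + 9) − (7/3)| ≤ (16/3)/m < eps.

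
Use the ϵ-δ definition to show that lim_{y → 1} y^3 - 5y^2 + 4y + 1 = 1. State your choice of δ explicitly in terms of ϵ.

δ = min(2, ϵ/21)

Fix ϵ > 0. We want δ > 0 such that 0 < |y − 1| < δ implies |(y^3 - 5y^2 + 4y + 1) − 1| < ϵ.
(y^3 - 5y^2 + 4y + 1) − 1 = y^3 - 5y^2 + 4y = (y − 1)(y^2 - 4y).
So |(y^3 - 5y^2 + 4y + 1) − 1| = |y − 1|·|y^2 - 4y|.
Assume first that |y − 1| < 2, so |y| < 3. Then |y^2 - 4y| ≤ 3^2 + 4·3 = 21.
Hence |(y^3 - 5y^2 + 4y + 1) − 1| ≤ 21|y − 1| < ϵ provided |y − 1| < ϵ/21.
Choosing δ = min(2, ϵ/21) ensures both conditions, hence |(y^3 - 5y^2 + 4y + 1) − 1| < ϵ.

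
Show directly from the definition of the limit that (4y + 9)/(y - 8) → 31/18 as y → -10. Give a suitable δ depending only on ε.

δ = min(9, (162/41)ε)

Let ε > 0. We want δ > 0 with 0 < |y + 10| < δ ⇒ |(4y + 9)/(y - 8) − (31/18)| < ε.
Combining over a common denominator, (4y + 9)/(y - 8) − (31/18) = [(4y + 9)·(-18) − (-31)·(y - 8)] / [(-18)·(y - 8)] = -41(y + 10) / ((-18)(y - 8)).
So |(4y + 9)/(y - 8) − (31/18)| = 41|y + 10| / (18·|y − 8|).
Require δ ≤ 9, so |y − 8| ≥ |-18| − |y + 10| > 18 − 9 = 9.
Hence |(4y + 9)/(y - 8) − (31/18)| < 41|y + 10|/(18·9) = (41/162)|y + 10|, which is < ε once |y + 10| < (162/41)ε.
Take δ = min(9, (162/41)ε). Then 0 < |y + 10| < δ forces both bounds, so |(4y + 9)/(y - 8) − (31/18)| < ε.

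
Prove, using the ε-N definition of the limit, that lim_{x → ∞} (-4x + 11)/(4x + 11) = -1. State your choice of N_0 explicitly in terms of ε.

N_0 = (11/2)/ε

Suppose ε > 0. We seek N_0 > 0 such that x > N_0 implies |(-4x + 11)/(4x + 11) + 1| < ε.
(-4x + 11)/(4x + 11) + 1 = (4(-4x + 11) − (-4)(4x + 11)) / (4(4x + 11)) = 88/(4(4x + 11)).
For x > 0 we have 4x + 11 > 4x, so |(-4x + 11)/(4x + 11) + 1| = 88/(4(4x + 11)) < 88/(4·4x) = (11/2)/x.
Thus |(-4x + 11)/(4x + 11) + 1| < ε whenever x > (11/2)/ε.
Take N_0 = (11/2)/ε. If x > N_0 then |(-4x + 11)/(4x + 11) + 1| < (11/2)/x < ε.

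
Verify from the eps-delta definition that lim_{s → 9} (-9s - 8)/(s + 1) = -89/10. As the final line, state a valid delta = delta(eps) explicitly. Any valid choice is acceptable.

delta = min(5, 50eps)

Let eps > 0. We want delta > 0 with 0 < |s − 9| < delta ⇒ |(-9s - 8)/(s + 1) + 89/10| < eps.
Combining over a common denominator, (-9s - 8)/(s + 1) + 89/10 = [(-9s - 8)·10 − (-89)·(s + 1)] / [10·(s + 1)] = -1(s − 9) / (10(s + 1)).
So |(-9s - 8)/(s + 1) + 89/10| = |s − 9| / (10·|s + 1|).
Restrict delta ≤ 5. Then |s − 9| < 5 gives |s + 1| = |(s − 9) + 10| ≥ 10 − 5 = 5.
Hence |(-9s - 8)/(s + 1) + 89/10| < |s − 9|/(10·5) = (1/50)|s − 9|, which is < eps once |s − 9| < 50eps.
Take delta = min(5, 50eps). Then 0 < |s − 9| < delta forces both bounds, so |(-9s - 8)/(s + 1) + 89/10| < eps.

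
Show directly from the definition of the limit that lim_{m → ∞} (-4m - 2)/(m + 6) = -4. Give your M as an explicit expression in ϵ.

M = 22/ϵ

Let ϵ > 0. For m ≥ 1, |(-4m - 2)/(m + 6) + 4| = |22|/((m + 6)) = 22/((m + 6)).
Since m + 6 ≥ m for m ≥ 1, this is ≤ 22/(m) = 22/m.
So |(-4m - 2)/(m + 6) + 4| < ϵ whenever m > 22/ϵ.
Take M = 22/ϵ. If m > M then |(-4m - 2)/(m + 6) + 4| ≤ 22/m < ϵ.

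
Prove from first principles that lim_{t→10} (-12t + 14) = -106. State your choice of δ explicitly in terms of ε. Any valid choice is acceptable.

Let ε > 0. We need δ > 0 so that 0 < |t − 10| < δ implies |(-12t + 14) + 106| < ε.
Since (-12t + 14) + 106 = -12(t − 10), we have |(-12t + 14) + 106| = 12|t − 10|.
Thus it suffices that |t − 10| < ε/12.
Choosing δ = ε/12 gives |(-12t + 14) + 106| = 12|t − 10| < ε whenever |t − 10| < δ.

δ = ε/12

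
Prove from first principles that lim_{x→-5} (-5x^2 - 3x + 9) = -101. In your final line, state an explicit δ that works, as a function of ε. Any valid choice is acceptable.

Fix ε > 0. We want δ > 0 such that 0 < |x + 5| < δ implies |(-5x^2 - 3x + 9) + 101| < ε.
(-5x^2 - 3x + 9) + 101 = -5x^2 - 3x + 110 = (x + 5)(-5x + 22).
So |(-5x^2 - 3x + 9) + 101| = |x + 5|·|-5x + 22|.
Assume first that |x + 5| < 1, so |x| < 6. Then |-5x + 22| ≤ 5·6 + 22 = 52.
Hence |(-5x^2 - 3x + 9) + 101| ≤ 52|x + 5| < ε provided |x + 5| < ε/52.
Take δ = min(1, ε/52). Then 0 < |x + 5| < δ gives both |x + 5| < 1 and |x + 5| < ε/52, so |(-5x^2 - 3x + 9) + 101| < ε.

δ = min(1, ε/52)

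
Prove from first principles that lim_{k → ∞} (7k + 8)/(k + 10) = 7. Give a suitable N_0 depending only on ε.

Let ε > 0 be given. For k ≥ 1, |(7k + 8)/(k + 10) − 7| = |-62|/((k + 10)) = 62/((k + 10)).
Since k + 10 ≥ k for k ≥ 1, this is ≤ 62/(k) = 62/k.
So |(7k + 8)/(k + 10) − 7| < ε whenever k > 62/ε.
Take N_0 = 62/ε. If k > N_0 then |(7k + 8)/(k + 10) − 7| ≤ 62/k < ε.

N_0 = 62/ε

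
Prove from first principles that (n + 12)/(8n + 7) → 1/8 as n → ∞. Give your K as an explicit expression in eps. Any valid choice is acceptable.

K = (89/64)/eps

Let eps > 0 be given. For n ≥ 1, |(n + 12)/(8n + 7) − (1/8)| = |89|/(8(8n + 7)) = 89/(8(8n + 7)).
Since 8n + 7 ≥ 8n for n ≥ 1, this is ≤ 89/(8·8n) = (89/64)/n.
So |(n + 12)/(8n + 7) − (1/8)| < eps whenever n > (89/64)/eps.
Take K = (89/64)/eps. If n > K then |(n + 12)/(8n + 7) − (1/8)| ≤ (89/64)/n < eps.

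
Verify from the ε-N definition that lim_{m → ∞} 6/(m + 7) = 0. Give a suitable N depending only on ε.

N = 6/ε

Let ε > 0 be given. For m ≥ 1, |6/(m + 7) − 0| = 6/(m + 7) ≤ 6/m.
We need 6/m < ε, i.e. m > 6/ε.
Take N = 6/ε. If m > N then |6/(m + 7)| ≤ 6/m < ε.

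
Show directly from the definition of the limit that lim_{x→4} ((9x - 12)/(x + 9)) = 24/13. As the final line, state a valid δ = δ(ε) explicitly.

Let ε > 0. We want δ > 0 with 0 < |x − 4| < δ ⇒ |(9x - 12)/(x + 9) − (24/13)| < ε.
Combining over a common denominator, (9x - 12)/(x + 9) − (24/13) = [(9x - 12)·13 − 24·(x + 9)] / [13·(x + 9)] = 93(x − 4) / (13(x + 9)).
So |(9x - 12)/(x + 9) − (24/13)| = 93|x − 4| / (13·|x + 9|).
Require δ ≤ 13/2, so |x + 9| ≥ |13| − |x − 4| > 13 − 13/2 = 13/2.
Hence |(9x - 12)/(x + 9) − (24/13)| < 93|x − 4|/(13·(13/2)) = (186/169)|x − 4|, which is < ε once |x − 4| < (169/186)ε.
Take δ = min(13/2, (169/186)ε). Then 0 < |x − 4| < δ forces both bounds, so |(9x - 12)/(x + 9) − (24/13)| < ε.

δ = min(13/2, (169/186)ε)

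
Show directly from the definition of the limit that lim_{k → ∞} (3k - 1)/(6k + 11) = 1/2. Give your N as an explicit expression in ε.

Fix ε > 0. For k ≥ 1, |(3k - 1)/(6k + 11) − (1/2)| = |-39|/(6(6k + 11)) = 39/(6(6k + 11)).
Since 6k + 11 ≥ 6k for k ≥ 1, this is ≤ 39/(6·6k) = (13/12)/k.
So |(3k - 1)/(6k + 11) − (1/2)| < ε whenever k > (13/12)/ε.
Take N = (13/12)/ε. If k > N then |(3k - 1)/(6k + 11) − (1/2)| ≤ (13/12)/k < ε.

N = (13/12)/ε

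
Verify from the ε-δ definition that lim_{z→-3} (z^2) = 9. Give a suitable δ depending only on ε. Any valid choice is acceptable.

δ = min(1, ε/7)

Let ε > 0 be given. We seek δ > 0 with 0 < |z + 3| < δ ⇒ |z^2 − 9| < ε.
Factor: z^2 − 9 = (z + 3)(z - 3), so |z^2 − 9| = |z + 3|·|z - 3|.
Restrict δ ≤ 1. Then |z + 3| < 1 gives |z| < 4, so by the triangle inequality |z - 3| ≤ 4 + 3 = 7.
Hence |z^2 − 9| ≤ 7|z + 3|, which is < ε once |z + 3| < ε/7.
Take δ = min(1, ε/7). If 0 < |z + 3| < δ then both bounds hold and |z^2 − 9| ≤ 7|z + 3| < 7·(ε/7) = ε.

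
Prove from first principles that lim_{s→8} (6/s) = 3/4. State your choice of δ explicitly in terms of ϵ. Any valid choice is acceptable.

δ = min(4, (16/3)ϵ)

Let ϵ > 0. We seek δ > 0 such that 0 < |s − 8| < δ implies |6/s − (3/4)| < ϵ.
|6/s − (3/4)| = 6·|8 − s|/(8·|s|) = 6|s − 8|/(8|s|).
Restrict δ ≤ 4. Then |s − 8| < 4 gives |s| > 4, so 8|s| > 32.
Then |6/s − (3/4)| < 6|s − 8|/32, which is < ϵ when |s − 8| < (16/3)ϵ.
Take δ = min(4, (16/3)ϵ). Then 0 < |s − 8| < δ gives both |s − 8| < 4 and |s − 8| < (16/3)ϵ, so |6/s − (3/4)| < ϵ.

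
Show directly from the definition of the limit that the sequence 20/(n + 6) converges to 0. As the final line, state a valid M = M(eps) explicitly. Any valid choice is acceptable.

M = 20/eps

Let eps > 0 be given. For n ≥ 1, |20/(n + 6) − 0| = 20/(n + 6) ≤ 20/n.
We need 20/n < eps, i.e. n > 20/eps.
Take M = 20/eps. If n > M then |20/(n + 6)| ≤ 20/n < eps.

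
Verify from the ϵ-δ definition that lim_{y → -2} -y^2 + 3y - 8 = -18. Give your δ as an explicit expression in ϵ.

δ = min(1, ϵ/8)

Let ϵ > 0. We want δ > 0 such that 0 < |y + 2| < δ implies |(-y^2 + 3y - 8) + 18| < ϵ.
(-y^2 + 3y - 8) + 18 = -y^2 + 3y + 10 = (y + 2)(-y + 5).
So |(-y^2 + 3y - 8) + 18| = |y + 2|·|-y + 5|.
Assume first that |y + 2| < 1, so |y| < 3. Then |-y + 5| ≤ 3 + 5 = 8.
Hence |(-y^2 + 3y - 8) + 18| ≤ 8|y + 2| < ϵ provided |y + 2| < ϵ/8.
Choosing δ = min(1, ϵ/8) ensures both conditions, hence |(-y^2 + 3y - 8) + 18| < ϵ.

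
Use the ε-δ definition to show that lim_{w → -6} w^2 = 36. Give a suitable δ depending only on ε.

Let ε > 0. We seek δ > 0 with 0 < |w + 6| < δ ⇒ |w^2 − 36| < ε.
Factor: w^2 − 36 = (w + 6)(w - 6), so |w^2 − 36| = |w + 6|·|w - 6|.
Restrict δ ≤ 2. Then |w + 6| < 2 gives |w| < 8, so by the triangle inequality |w - 6| ≤ 8 + 6 = 14.
Hence |w^2 − 36| ≤ 14|w + 6|, which is < ε once |w + 6| < ε/14.
Take δ = min(2, ε/14). If 0 < |w + 6| < δ then both bounds hold and |w^2 − 36| ≤ 14|w + 6| < 14·(ε/14) = ε.

δ = min(2, ε/14)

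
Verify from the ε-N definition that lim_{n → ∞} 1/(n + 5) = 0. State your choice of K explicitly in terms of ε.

Fix ε > 0. For n ≥ 1, |1/(n + 5) − 0| = 1/(n + 5) ≤ 1/n.
We need 1/n < ε, i.e. n > 1/ε.
Take K = 1/ε. If n > K then |1/(n + 5)| ≤ 1/n < ε.

K = 1/ε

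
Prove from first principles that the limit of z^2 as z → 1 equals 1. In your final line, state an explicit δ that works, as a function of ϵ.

δ = min(1, ϵ/3)

Let ϵ > 0 be given. We seek δ > 0 with 0 < |z − 1| < δ ⇒ |z^2 − 1| < ϵ.
Factor: z^2 − 1 = (z − 1)(z + 1), so |z^2 − 1| = |z − 1|·|z + 1|.
Restrict δ ≤ 1. Then |z − 1| < 1 gives |z| < 2, so by the triangle inequality |z + 1| ≤ 2 + 1 = 3.
Hence |z^2 − 1| ≤ 3|z − 1|, which is < ϵ once |z − 1| < ϵ/3.
Take δ = min(1, ϵ/3). If 0 < |z − 1| < δ then both bounds hold and |z^2 − 1| ≤ 3|z − 1| < 3·(ϵ/3) = ϵ.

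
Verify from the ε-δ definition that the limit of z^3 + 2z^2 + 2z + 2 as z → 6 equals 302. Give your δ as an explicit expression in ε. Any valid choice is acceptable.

Let ε > 0 be given. We want δ > 0 such that 0 < |z − 6| < δ implies |(z^3 + 2z^2 + 2z + 2) − 302| < ε.
(z^3 + 2z^2 + 2z + 2) − 302 = z^3 + 2z^2 + 2z - 300 = (z − 6)(z^2 + 8z + 50).
So |(z^3 + 2z^2 + 2z + 2) − 302| = |z − 6|·|z^2 + 8z + 50|.
Assume first that |z − 6| < 2, so |z| < 8. Then |z^2 + 8z + 50| ≤ 8^2 + 8·8 + 50 = 178.
Hence |(z^3 + 2z^2 + 2z + 2) − 302| ≤ 178|z − 6| < ε provided |z − 6| < ε/178.
Take δ = min(2, ε/178). Then 0 < |z − 6| < δ gives both |z − 6| < 2 and |z − 6| < ε/178, so |(z^3 + 2z^2 + 2z + 2) − 302| < ε.

δ = min(2, ε/178)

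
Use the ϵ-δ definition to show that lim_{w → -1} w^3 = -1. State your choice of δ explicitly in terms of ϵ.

Let ϵ > 0 be given. We seek δ > 0 with 0 < |w + 1| < δ ⇒ |w^3 + 1| < ϵ.
Factor: w^3 + 1 = (w + 1)(w^2 - w + 1), so |w^3 + 1| = |w + 1|·|w^2 - w + 1|.
Restrict δ ≤ 1. Then |w + 1| < 1 gives |w| < 2, so by the triangle inequality |w^2 - w + 1| ≤ 2^2 + 2 + 1 = 7.
Hence |w^3 + 1| ≤ 7|w + 1|, which is < ϵ once |w + 1| < ϵ/7.
Take δ = min(1, ϵ/7). If 0 < |w + 1| < δ then both bounds hold and |w^3 + 1| ≤ 7|w + 1| < 7·(ϵ/7) = ϵ.

δ = min(1, ϵ/7)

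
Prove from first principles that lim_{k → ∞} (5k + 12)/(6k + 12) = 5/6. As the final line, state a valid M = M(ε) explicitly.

M = (1/3)/ε

Let ε > 0 be given. For k ≥ 1, |(5k + 12)/(6k + 12) − (5/6)| = |12|/(6(6k + 12)) = 12/(6(6k + 12)).
Since 6k + 12 ≥ 6k for k ≥ 1, this is ≤ 12/(6·6k) = (1/3)/k.
So |(5k + 12)/(6k + 12) − (5/6)| < ε whenever k > (1/3)/ε.
Take M = (1/3)/ε. If k > M then |(5k + 12)/(6k + 12) − (5/6)| ≤ (1/3)/k < ε.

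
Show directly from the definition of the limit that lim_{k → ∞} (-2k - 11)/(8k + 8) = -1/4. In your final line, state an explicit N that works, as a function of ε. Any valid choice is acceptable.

Fix ε > 0. For k ≥ 1, |(-2k - 11)/(8k + 8) + 1/4| = |-72|/(8(8k + 8)) = 72/(8(8k + 8)).
Since 8k + 8 ≥ 8k for k ≥ 1, this is ≤ 72/(8·8k) = (9/8)/k.
So |(-2k - 11)/(8k + 8) + 1/4| < ε whenever k > (9/8)/ε.
Take N = (9/8)/ε. If k > N then |(-2k - 11)/(8k + 8) + 1/4| ≤ (9/8)/k < ε.

N = (9/8)/ε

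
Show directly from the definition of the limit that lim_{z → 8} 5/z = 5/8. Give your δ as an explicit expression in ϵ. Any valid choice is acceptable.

δ = min(4, (32/5)ϵ)

Fix ϵ > 0. We seek δ > 0 such that 0 < |z − 8| < δ implies |5/z − (5/8)| < ϵ.
|5/z − (5/8)| = 5·|8 − z|/(8·|z|) = 5|z − 8|/(8|z|).
Require δ ≤ 4 so that |z| > 8 − 4 = 4, hence 8|z| > 32.
Then |5/z − (5/8)| < 5|z − 8|/32, which is < ϵ when |z − 8| < (32/5)ϵ.
Take δ = min(4, (32/5)ϵ). Then 0 < |z − 8| < δ gives both |z − 8| < 4 and |z − 8| < (32/5)ϵ, so |5/z − (5/8)| < ϵ.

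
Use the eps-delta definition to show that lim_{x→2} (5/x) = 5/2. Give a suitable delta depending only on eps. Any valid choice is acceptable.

Fix eps > 0. We seek delta > 0 such that 0 < |x − 2| < delta implies |5/x − (5/2)| < eps.
|5/x − (5/2)| = 5·|2 − x|/(2·|x|) = 5|x − 2|/(2|x|).
Require delta ≤ 1 so that |x| > 2 − 1 = 1, hence 2|x| > 2.
Then |5/x − (5/2)| < 5|x − 2|/2, which is < eps when |x − 2| < (2/5)eps.
Take delta = min(1, (2/5)eps). Then 0 < |x − 2| < delta gives both |x − 2| < 1 and |x − 2| < (2/5)eps, so |5/x − (5/2)| < eps.

delta = min(1, (2/5)eps)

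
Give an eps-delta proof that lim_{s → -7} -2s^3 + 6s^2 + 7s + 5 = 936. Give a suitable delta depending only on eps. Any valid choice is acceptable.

delta = min(2, eps/475)

Let eps > 0. We want delta > 0 such that 0 < |s + 7| < delta implies |(-2s^3 + 6s^2 + 7s + 5) − 936| < eps.
(-2s^3 + 6s^2 + 7s + 5) − 936 = -2s^3 + 6s^2 + 7s - 931 = (s + 7)(-2s^2 + 20s - 133).
So |(-2s^3 + 6s^2 + 7s + 5) − 936| = |s + 7|·|-2s^2 + 20s - 133|.
Require delta ≤ 2. Then |s + 7| < 2 gives |s| < 9, and by the triangle inequality |-2s^2 + 20s - 133| ≤ 2·9^2 + 20·9 + 133 = 475.
Hence |(-2s^3 + 6s^2 + 7s + 5) − 936| ≤ 475|s + 7| < eps provided |s + 7| < eps/475.
Take delta = min(2, eps/475). Then 0 < |s + 7| < delta gives both |s + 7| < 2 and |s + 7| < eps/475, so |(-2s^3 + 6s^2 + 7s + 5) − 936| < eps.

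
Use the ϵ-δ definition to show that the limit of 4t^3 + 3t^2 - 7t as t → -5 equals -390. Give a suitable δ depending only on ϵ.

Let ϵ > 0 be given. We want δ > 0 such that 0 < |t + 5| < δ implies |(4t^3 + 3t^2 - 7t) + 390| < ϵ.
(4t^3 + 3t^2 - 7t) + 390 = 4t^3 + 3t^2 - 7t + 390 = (t + 5)(4t^2 - 17t + 78).
So |(4t^3 + 3t^2 - 7t) + 390| = |t + 5|·|4t^2 - 17t + 78|.
Require δ ≤ 1. Then |t + 5| < 1 gives |t| < 6, and by the triangle inequality |4t^2 - 17t + 78| ≤ 4·6^2 + 17·6 + 78 = 324.
Hence |(4t^3 + 3t^2 - 7t) + 390| ≤ 324|t + 5| < ϵ provided |t + 5| < ϵ/324.
Choosing δ = min(1, ϵ/324) ensures both conditions, hence |(4t^3 + 3t^2 - 7t) + 390| < ϵ.

δ = min(1, ϵ/324)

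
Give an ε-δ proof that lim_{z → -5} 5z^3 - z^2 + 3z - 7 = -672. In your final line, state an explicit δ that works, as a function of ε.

δ = min(1, ε/469)

Suppose ε > 0. We want δ > 0 such that 0 < |z + 5| < δ implies |(5z^3 - z^2 + 3z - 7) + 672| < ε.
(5z^3 - z^2 + 3z - 7) + 672 = 5z^3 - z^2 + 3z + 665 = (z + 5)(5z^2 - 26z + 133).
So |(5z^3 - z^2 + 3z - 7) + 672| = |z + 5|·|5z^2 - 26z + 133|.
Require δ ≤ 1. Then |z + 5| < 1 gives |z| < 6, and by the triangle inequality |5z^2 - 26z + 133| ≤ 5·6^2 + 26·6 + 133 = 469.
Hence |(5z^3 - z^2 + 3z - 7) + 672| ≤ 469|z + 5| < ε provided |z + 5| < ε/469.
Choosing δ = min(1, ε/469) ensures both conditions, hence |(5z^3 - z^2 + 3z - 7) + 672| < ε.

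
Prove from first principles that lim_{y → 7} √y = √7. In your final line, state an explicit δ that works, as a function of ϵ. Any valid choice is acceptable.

Fix ϵ > 0. We want δ > 0 such that 0 < |y − 7| < δ implies |√y − √7| < ϵ.
Multiplying by the conjugate, |√y − √7| = |y − 7|/(√y + √7).
Restrict δ ≤ 7 so that |y − 7| < 7 forces y > 0, and then √y + √7 > √7.
Hence |√y − √7| < |y − 7|/√7, which is < ϵ once |y − 7| < √7·ϵ.
Take δ = min(7, √7·ϵ). If 0 < |y − 7| < δ then y > 0 and |√y − √7| < |y − 7|/√7 < ϵ.

δ = min(7, √7·ϵ)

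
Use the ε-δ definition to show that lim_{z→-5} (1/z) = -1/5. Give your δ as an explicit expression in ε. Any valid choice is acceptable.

Fix ε > 0. We seek δ > 0 such that 0 < |z + 5| < δ implies |1/z + 1/5| < ε.
|1/z + 1/5| = |-5 − z|/(5·|z|) = |z + 5|/(5|z|).
Require δ ≤ 5/2 so that |z| > 5 − 5/2 = 5/2, hence 5|z| > 25/2.
Then |1/z + 1/5| < |z + 5|/(25/2), which is < ε when |z + 5| < (25/2)ε.
Take δ = min(5/2, (25/2)ε). Then 0 < |z + 5| < δ gives both |z + 5| < 5/2 and |z + 5| < (25/2)ε, so |1/z + 1/5| < ε.

δ = min(5/2, (25/2)ε)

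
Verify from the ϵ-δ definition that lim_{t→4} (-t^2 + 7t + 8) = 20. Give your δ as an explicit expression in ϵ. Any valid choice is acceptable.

δ = min(2, ϵ/9)

Fix ϵ > 0. We want δ > 0 such that 0 < |t − 4| < δ implies |(-t^2 + 7t + 8) − 20| < ϵ.
(-t^2 + 7t + 8) − 20 = -t^2 + 7t - 12 = (t − 4)(-t + 3).
So |(-t^2 + 7t + 8) − 20| = |t − 4|·|-t + 3|.
Assume first that |t − 4| < 2, so |t| < 6. Then |-t + 3| ≤ 6 + 3 = 9.
Hence |(-t^2 + 7t + 8) − 20| ≤ 9|t − 4| < ϵ provided |t − 4| < ϵ/9.
Take δ = min(2, ϵ/9). Then 0 < |t − 4| < δ gives both |t − 4| < 2 and |t − 4| < ϵ/9, so |(-t^2 + 7t + 8) − 20| < ϵ.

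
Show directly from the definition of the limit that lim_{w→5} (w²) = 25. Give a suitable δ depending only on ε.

δ = min(2, ε/12)

Let ε > 0 be given. We seek δ > 0 with 0 < |w − 5| < δ ⇒ |w² − 25| < ε.
Factor: w² − 25 = (w − 5)(w + 5), so |w² − 25| = |w − 5|·|w + 5|.
Restrict δ ≤ 2. Then |w − 5| < 2 gives |w| < 7, so by the triangle inequality |w + 5| ≤ 7 + 5 = 12.
Hence |w² − 25| ≤ 12|w − 5|, which is < ε once |w − 5| < ε/12.
Take δ = min(2, ε/12). If 0 < |w − 5| < δ then both bounds hold and |w² − 25| ≤ 12|w − 5| < 12·(ε/12) = ε.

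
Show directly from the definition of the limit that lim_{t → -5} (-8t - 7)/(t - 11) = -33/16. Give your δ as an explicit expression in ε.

Let ε > 0. We want δ > 0 with 0 < |t + 5| < δ ⇒ |(-8t - 7)/(t - 11) + 33/16| < ε.
Combining over a common denominator, (-8t - 7)/(t - 11) + 33/16 = [(-8t - 7)·(-16) − 33·(t - 11)] / [(-16)·(t - 11)] = 95(t + 5) / ((-16)(t - 11)).
So |(-8t - 7)/(t - 11) + 33/16| = 95|t + 5| / (16·|t − 11|).
Restrict δ ≤ 8. Then |t + 5| < 8 gives |t − 11| = |(t + 5) + (-16)| ≥ 16 − 8 = 8.
Hence |(-8t - 7)/(t - 11) + 33/16| < 95|t + 5|/(16·8) = (95/128)|t + 5|, which is < ε once |t + 5| < (128/95)ε.
Take δ = min(8, (128/95)ε). Then 0 < |t + 5| < δ forces both bounds, so |(-8t - 7)/(t - 11) + 33/16| < ε.

δ = min(8, (128/95)ε)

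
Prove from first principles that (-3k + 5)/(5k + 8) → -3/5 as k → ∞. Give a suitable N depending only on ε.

Let ε > 0. For k ≥ 1, |(-3k + 5)/(5k + 8) + 3/5| = |49|/(5(5k + 8)) = 49/(5(5k + 8)).
Since 5k + 8 ≥ 5k for k ≥ 1, this is ≤ 49/(5·5k) = (49/25)/k.
So |(-3k + 5)/(5k + 8) + 3/5| < ε whenever k > (49/25)/ε.
Take N = (49/25)/ε. If k > N then |(-3k + 5)/(5k + 8) + 3/5| ≤ (49/25)/k < ε.

N = (49/25)/ε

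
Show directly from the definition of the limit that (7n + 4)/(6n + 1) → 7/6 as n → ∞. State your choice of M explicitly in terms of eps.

Let eps > 0 be given. For n ≥ 1, |(7n + 4)/(6n + 1) − (7/6)| = |17|/(6(6n + 1)) = 17/(6(6n + 1)).
Since 6n + 1 ≥ 6n for n ≥ 1, this is ≤ 17/(6·6n) = (17/36)/n.
So |(7n + 4)/(6n + 1) − (7/6)| < eps whenever n > (17/36)/eps.
Take M = (17/36)/eps. If n > M then |(7n + 4)/(6n + 1) − (7/6)| ≤ (17/36)/n < eps.

M = (17/36)/eps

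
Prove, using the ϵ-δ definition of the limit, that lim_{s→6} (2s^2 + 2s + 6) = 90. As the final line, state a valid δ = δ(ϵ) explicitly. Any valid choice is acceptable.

Fix ϵ > 0. We want δ > 0 such that 0 < |s − 6| < δ implies |(2s^2 + 2s + 6) − 90| < ϵ.
(2s^2 + 2s + 6) − 90 = 2s^2 + 2s - 84 = (s − 6)(2s + 14).
So |(2s^2 + 2s + 6) − 90| = |s − 6|·|2s + 14|.
Assume first that |s − 6| < 2, so |s| < 8. Then |2s + 14| ≤ 2·8 + 14 = 30.
Hence |(2s^2 + 2s + 6) − 90| ≤ 30|s − 6| < ϵ provided |s − 6| < ϵ/30.
Take δ = min(2, ϵ/30). Then 0 < |s − 6| < δ gives both |s − 6| < 2 and |s − 6| < ϵ/30, so |(2s^2 + 2s + 6) − 90| < ϵ.

δ = min(2, ϵ/30)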